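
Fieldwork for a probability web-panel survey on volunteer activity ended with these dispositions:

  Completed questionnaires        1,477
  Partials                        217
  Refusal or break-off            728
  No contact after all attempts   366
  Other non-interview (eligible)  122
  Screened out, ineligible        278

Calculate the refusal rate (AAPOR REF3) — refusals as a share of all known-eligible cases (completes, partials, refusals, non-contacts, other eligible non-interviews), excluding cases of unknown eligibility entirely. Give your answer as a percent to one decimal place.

Numerator → 728
Base → 1477 + 217 + 728 + 366 + 122 = 2910
REF3 = 728 / 2910 = 0.2502

25.0%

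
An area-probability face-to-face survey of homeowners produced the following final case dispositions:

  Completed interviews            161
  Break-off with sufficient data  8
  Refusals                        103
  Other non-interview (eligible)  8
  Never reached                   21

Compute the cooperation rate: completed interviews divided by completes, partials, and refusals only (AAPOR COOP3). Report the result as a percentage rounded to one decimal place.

59.2%

Top → 161
Denom → 161 + 8 + 103 = 272
COOP3 = 161 / 272 = 0.5919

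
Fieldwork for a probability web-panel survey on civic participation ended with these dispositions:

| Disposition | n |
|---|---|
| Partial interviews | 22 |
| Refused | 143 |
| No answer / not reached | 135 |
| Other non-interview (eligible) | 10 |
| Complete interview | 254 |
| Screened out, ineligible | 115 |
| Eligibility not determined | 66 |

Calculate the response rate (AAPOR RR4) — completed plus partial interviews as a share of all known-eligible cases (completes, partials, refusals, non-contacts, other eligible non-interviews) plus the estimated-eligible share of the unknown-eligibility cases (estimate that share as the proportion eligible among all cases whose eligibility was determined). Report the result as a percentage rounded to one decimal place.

44.6%

Numerator: 254 + 22 = 276
Known eligible: 254 + 22 + 143 + 135 + 10 = 564
e = 564 / (564 + 115) = 564 / 679 = 0.8306
e × U: 0.8306 × 66 = 54.82
Denominator: 564 + 54.82 = 618.82
RR4 = 276 / 618.82 = 0.4460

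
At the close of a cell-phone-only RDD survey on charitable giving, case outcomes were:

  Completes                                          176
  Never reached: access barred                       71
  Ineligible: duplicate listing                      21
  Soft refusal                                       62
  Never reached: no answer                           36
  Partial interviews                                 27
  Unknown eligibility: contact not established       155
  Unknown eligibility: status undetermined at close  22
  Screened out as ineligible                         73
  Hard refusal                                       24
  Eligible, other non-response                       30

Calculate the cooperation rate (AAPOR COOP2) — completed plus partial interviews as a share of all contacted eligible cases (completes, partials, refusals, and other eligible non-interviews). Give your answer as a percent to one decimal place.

Refusal or break-off = 24 + 62 = 86
No contact after all attempts = 36 + 71 = 107
Unknown if eligible = 155 + 22 = 177
Screened out, ineligible = 73 + 21 = 94
Top → 176 + 27 = 203
Denominator → 176 + 27 + 86 + 30 = 319
COOP2 = 203 / 319 = 0.6364

63.6%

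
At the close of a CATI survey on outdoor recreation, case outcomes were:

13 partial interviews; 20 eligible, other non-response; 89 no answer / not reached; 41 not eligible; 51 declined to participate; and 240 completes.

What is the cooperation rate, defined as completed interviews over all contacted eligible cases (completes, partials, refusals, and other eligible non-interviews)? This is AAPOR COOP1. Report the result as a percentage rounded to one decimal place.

74.1%

Top → 240
Denom → 240 + 13 + 51 + 20 = 324
COOP1 = 240 / 324 = 0.7407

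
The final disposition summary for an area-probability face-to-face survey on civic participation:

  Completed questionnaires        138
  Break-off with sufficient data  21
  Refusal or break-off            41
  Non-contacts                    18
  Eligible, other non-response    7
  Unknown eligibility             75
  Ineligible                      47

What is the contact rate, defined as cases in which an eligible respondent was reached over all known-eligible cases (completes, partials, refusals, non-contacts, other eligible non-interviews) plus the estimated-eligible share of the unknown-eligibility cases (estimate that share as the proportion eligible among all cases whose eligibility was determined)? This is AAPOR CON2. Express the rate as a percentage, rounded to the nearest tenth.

Top: 138 + 21 + 41 + 7 = 207
Eligible (known): 138 + 21 + 41 + 18 + 7 = 225
e = 225 / (225 + 47) = 225 / 272 = 0.8272
e × U: 0.8272 × 75 = 62.04
Base: 225 + 62.04 = 287.04
CON2 = 207 / 287.04 = 0.7212

72.1%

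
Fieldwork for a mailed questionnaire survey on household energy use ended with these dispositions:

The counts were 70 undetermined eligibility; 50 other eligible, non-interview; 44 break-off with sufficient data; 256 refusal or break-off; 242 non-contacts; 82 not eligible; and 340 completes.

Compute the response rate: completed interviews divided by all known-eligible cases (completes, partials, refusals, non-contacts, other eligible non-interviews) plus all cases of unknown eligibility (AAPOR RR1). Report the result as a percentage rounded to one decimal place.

Numerator: 340
Denominator: 340 + 44 + 256 + 242 + 50 + 70 = 1002
RR1 = 340 / 1002 = 0.3393

33.9%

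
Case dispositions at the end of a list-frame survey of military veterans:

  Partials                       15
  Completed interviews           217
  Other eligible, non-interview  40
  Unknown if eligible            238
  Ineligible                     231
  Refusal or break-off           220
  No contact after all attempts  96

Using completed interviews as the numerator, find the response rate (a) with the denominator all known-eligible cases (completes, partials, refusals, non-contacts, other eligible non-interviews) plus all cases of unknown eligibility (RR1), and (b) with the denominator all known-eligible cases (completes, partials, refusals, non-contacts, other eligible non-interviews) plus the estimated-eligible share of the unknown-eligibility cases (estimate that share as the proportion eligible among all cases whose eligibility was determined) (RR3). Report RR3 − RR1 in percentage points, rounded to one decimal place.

2.3

Num = 217
Denominator = 217 + 15 + 220 + 96 + 40 + 238 = 826
RR1 = 217 / 826 = 0.2627
Eligible (known) = 217 + 15 + 220 + 96 + 40 = 588
e = 588 / (588 + 231) = 588 / 819 = 0.7179
Estimated eligible among unknowns = 0.7179 × 238 = 170.86
Denominator = 588 + 170.86 = 758.86
RR3 = 217 / 758.86 = 0.2860
Difference = 28.60 − 26.27 = 2.33 percentage points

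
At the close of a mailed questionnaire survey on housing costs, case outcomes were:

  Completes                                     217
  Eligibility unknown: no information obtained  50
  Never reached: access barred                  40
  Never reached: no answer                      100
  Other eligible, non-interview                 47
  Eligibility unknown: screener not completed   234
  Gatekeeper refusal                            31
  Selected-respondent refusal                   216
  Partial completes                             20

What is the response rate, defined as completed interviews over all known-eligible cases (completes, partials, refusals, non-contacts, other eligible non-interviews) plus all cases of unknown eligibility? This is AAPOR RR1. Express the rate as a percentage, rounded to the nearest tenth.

22.7%

Refusals = 31 + 216 = 247
No contact after all attempts = 100 + 40 = 140
Unknown if eligible = 234 + 50 = 284
Num → 217
Base → 217 + 20 + 247 + 140 + 47 + 284 = 955
RR1 = 217 / 955 = 0.2272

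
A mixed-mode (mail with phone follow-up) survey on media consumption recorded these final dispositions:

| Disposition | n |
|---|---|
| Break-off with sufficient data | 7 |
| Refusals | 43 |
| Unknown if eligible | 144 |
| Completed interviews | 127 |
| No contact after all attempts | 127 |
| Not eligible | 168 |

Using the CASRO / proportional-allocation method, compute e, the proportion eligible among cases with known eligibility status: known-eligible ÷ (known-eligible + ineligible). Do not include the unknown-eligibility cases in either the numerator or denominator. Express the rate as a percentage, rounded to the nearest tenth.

64.4%

Known eligible = 127 + 7 + 43 + 127 = 304
e = 304 / (304 + 168) = 304 / 472 = 0.6441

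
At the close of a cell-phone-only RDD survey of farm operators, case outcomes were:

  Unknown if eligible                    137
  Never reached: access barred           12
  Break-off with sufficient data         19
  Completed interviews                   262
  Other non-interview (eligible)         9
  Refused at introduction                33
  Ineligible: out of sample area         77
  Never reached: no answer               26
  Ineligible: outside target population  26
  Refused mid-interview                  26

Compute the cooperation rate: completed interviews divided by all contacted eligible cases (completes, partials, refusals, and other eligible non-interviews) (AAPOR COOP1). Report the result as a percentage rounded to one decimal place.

Refused = 33 + 26 = 59
Non-contacts = 26 + 12 = 38
Ineligible = 26 + 77 = 103
Numerator: 262
Base: 262 + 19 + 59 + 9 = 349
COOP1 = 262 / 349 = 0.7507

75.1%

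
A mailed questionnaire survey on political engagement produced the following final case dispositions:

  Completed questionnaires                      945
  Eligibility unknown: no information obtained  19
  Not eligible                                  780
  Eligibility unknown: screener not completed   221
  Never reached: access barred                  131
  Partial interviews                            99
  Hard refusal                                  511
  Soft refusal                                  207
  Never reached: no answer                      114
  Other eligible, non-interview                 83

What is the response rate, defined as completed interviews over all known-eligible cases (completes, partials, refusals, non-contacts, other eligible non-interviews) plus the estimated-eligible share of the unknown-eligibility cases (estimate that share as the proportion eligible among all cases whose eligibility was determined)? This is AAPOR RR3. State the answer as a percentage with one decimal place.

41.7%

Refusal or break-off = 511 + 207 = 718
Never reached = 114 + 131 = 245
Undetermined eligibility = 221 + 19 = 240
Num = 945
Eligible (known) = 945 + 99 + 718 + 245 + 83 = 2090
e = 2090 / (2090 + 780) = 2090 / 2870 = 0.7282
e × U = 0.7282 × 240 = 174.77
Base = 2090 + 174.77 = 2264.77
RR3 = 945 / 2264.77 = 0.4173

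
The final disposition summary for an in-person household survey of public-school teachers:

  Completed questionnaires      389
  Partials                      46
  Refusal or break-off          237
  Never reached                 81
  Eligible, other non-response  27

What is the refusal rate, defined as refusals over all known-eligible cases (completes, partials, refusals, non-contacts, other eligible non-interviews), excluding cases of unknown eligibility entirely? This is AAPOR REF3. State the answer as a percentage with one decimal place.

Num → 237
Denominator → 389 + 46 + 237 + 81 + 27 = 780
REF3 = 237 / 780 = 0.3038

30.4%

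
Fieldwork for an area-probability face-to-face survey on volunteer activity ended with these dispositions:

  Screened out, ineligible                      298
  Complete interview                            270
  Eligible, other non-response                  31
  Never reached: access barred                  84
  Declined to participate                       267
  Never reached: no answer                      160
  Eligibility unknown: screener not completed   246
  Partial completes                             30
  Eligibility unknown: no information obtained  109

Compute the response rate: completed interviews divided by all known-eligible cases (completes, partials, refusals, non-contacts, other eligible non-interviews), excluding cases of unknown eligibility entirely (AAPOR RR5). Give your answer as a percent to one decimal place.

32.1%

No contact after all attempts = 160 + 84 = 244
Unknown if eligible = 246 + 109 = 355
Top: 270
Denominator: 270 + 30 + 267 + 244 + 31 = 842
RR5 = 270 / 842 = 0.3207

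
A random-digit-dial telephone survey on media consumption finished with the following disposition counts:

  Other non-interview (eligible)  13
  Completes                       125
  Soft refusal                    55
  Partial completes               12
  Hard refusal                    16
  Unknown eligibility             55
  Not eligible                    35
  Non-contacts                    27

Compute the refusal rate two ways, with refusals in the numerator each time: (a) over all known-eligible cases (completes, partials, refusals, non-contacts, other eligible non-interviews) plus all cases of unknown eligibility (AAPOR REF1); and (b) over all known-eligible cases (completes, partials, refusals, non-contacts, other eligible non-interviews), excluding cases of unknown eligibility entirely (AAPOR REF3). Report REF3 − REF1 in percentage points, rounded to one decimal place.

5.2

Refusals = 16 + 55 = 71
Num: 71
Base: 125 + 12 + 71 + 27 + 13 + 55 = 303
REF1 = 71 / 303 = 0.2343
Base: 125 + 12 + 71 + 27 + 13 = 248
REF3 = 71 / 248 = 0.2863
Difference = 28.63 − 23.43 = 5.20 percentage points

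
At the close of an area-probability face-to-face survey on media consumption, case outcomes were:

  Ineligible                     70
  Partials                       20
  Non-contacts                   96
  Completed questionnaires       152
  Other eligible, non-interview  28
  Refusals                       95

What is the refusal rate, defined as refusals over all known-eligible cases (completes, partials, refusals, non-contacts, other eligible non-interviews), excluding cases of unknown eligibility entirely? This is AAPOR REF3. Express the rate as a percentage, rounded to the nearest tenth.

Numerator → 95
Base → 152 + 20 + 95 + 96 + 28 = 391
REF3 = 95 / 391 = 0.2430

24.3%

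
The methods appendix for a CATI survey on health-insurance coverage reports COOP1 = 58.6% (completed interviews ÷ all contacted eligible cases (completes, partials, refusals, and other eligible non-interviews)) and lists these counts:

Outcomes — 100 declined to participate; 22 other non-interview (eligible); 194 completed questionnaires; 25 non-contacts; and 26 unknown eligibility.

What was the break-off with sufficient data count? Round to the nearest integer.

15

COOP1 = 194 / D = 0.586
D = 194 / 0.586 = 331.1
Other denominator terms total 316
break-off with sufficient data = 331.1 − 316 ≈ 15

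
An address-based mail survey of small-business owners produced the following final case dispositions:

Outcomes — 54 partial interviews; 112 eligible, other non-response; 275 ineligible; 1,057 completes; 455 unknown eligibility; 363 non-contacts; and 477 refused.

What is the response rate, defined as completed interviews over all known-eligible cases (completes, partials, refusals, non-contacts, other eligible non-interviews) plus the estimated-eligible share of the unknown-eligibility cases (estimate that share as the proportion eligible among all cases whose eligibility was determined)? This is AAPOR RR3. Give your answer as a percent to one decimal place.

42.9%

Num: 1057
Known eligible: 1057 + 54 + 477 + 363 + 112 = 2063
e = 2063 / (2063 + 275) = 2063 / 2338 = 0.8824
Eligible share of unknowns: 0.8824 × 455 = 401.49
Denominator: 2063 + 401.49 = 2464.49
RR3 = 1057 / 2464.49 = 0.4289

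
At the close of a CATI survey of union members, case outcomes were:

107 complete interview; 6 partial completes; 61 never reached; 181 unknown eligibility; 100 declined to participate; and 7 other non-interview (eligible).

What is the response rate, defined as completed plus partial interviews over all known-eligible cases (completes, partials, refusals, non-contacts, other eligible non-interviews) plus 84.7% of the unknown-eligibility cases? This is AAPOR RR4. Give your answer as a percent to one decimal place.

26.0%

Num: 107 + 6 = 113
Eligible (known): 107 + 6 + 100 + 61 + 7 = 281
Eligible share of unknowns: 0.8470 × 181 = 153.31
Base: 281 + 153.31 = 434.31
RR4 = 113 / 434.31 = 0.2602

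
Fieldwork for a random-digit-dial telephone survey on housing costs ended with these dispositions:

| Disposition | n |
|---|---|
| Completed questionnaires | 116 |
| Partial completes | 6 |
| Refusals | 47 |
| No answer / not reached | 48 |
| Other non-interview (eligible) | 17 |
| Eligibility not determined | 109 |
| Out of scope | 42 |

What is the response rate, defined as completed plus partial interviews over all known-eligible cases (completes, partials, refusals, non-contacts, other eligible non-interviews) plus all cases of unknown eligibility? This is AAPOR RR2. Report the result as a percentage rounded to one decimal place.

Num → 116 + 6 = 122
Base → 116 + 6 + 47 + 48 + 17 + 109 = 343
RR2 = 122 / 343 = 0.3557

35.6%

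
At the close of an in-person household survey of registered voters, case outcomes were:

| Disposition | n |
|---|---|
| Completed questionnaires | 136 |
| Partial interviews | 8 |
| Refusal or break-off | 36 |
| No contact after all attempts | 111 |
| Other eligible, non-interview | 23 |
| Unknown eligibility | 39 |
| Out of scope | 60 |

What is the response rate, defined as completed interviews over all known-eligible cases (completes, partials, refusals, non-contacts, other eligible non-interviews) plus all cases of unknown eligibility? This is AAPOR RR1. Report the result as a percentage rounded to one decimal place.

Top = 136
Base = 136 + 8 + 36 + 111 + 23 + 39 = 353
RR1 = 136 / 353 = 0.3853

38.5%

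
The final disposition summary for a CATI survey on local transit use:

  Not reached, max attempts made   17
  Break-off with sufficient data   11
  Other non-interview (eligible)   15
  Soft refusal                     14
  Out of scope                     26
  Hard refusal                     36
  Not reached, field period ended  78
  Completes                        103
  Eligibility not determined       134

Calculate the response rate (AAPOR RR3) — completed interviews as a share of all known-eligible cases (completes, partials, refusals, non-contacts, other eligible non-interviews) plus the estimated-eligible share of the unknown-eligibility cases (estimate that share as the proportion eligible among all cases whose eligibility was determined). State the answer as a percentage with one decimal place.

26.0%

Refusal or break-off = 36 + 14 = 50
Non-contacts = 78 + 17 = 95
Numerator: 103
Known eligible: 103 + 11 + 50 + 95 + 15 = 274
e = 274 / (274 + 26) = 274 / 300 = 0.9133
Estimated eligible among unknowns: 0.9133 × 134 = 122.38
Denom: 274 + 122.38 = 396.38
RR3 = 103 / 396.38 = 0.2599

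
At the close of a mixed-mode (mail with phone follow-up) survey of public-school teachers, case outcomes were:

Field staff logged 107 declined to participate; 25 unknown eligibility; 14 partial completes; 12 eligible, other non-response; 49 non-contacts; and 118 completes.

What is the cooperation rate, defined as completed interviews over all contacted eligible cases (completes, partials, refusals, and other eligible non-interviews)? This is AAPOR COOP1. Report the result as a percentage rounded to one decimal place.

Top → 118
Denom → 118 + 14 + 107 + 12 = 251
COOP1 = 118 / 251 = 0.4701

47.0%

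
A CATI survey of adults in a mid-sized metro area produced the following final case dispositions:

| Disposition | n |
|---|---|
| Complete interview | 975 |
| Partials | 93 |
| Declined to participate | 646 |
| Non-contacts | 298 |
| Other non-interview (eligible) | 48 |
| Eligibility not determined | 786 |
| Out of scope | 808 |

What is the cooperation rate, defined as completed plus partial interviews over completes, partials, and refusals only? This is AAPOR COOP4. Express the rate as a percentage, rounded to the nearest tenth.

Num → 975 + 93 = 1068
Denom → 975 + 93 + 646 = 1714
COOP4 = 1068 / 1714 = 0.6231

62.3%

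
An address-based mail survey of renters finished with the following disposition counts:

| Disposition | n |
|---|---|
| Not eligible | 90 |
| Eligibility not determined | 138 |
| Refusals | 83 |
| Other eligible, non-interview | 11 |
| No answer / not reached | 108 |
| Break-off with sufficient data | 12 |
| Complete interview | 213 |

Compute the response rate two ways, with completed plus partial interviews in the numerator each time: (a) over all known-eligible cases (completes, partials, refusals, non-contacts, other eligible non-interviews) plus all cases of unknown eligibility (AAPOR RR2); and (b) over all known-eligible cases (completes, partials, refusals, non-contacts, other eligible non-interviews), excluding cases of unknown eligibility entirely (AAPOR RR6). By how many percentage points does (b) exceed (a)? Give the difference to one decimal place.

12.9

Num: 213 + 12 = 225
Denom: 213 + 12 + 83 + 108 + 11 + 138 = 565
RR2 = 225 / 565 = 0.3982
Denom: 213 + 12 + 83 + 108 + 11 = 427
RR6 = 225 / 427 = 0.5269
Difference = 52.69 − 39.82 = 12.87 percentage points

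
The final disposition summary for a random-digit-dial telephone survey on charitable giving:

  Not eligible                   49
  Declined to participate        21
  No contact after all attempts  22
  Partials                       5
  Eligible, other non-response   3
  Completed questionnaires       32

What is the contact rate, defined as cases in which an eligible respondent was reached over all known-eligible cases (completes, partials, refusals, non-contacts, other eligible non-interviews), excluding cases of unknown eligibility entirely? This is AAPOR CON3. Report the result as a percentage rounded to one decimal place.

Num = 32 + 5 + 21 + 3 = 61
Base = 32 + 5 + 21 + 22 + 3 = 83
CON3 = 61 / 83 = 0.7349

73.5%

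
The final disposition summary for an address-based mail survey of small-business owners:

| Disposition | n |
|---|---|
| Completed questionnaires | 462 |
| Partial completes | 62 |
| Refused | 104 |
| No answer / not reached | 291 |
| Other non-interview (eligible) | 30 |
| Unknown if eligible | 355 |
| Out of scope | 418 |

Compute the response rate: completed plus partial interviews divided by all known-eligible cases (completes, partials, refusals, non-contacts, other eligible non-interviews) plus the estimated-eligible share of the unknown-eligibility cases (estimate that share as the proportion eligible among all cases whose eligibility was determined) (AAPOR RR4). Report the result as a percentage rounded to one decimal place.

43.8%

Num = 462 + 62 = 524
Determined eligible = 462 + 62 + 104 + 291 + 30 = 949
e = 949 / (949 + 418) = 949 / 1367 = 0.6942
Eligible share of unknowns = 0.6942 × 355 = 246.44
Denominator = 949 + 246.44 = 1195.44
RR4 = 524 / 1195.44 = 0.4383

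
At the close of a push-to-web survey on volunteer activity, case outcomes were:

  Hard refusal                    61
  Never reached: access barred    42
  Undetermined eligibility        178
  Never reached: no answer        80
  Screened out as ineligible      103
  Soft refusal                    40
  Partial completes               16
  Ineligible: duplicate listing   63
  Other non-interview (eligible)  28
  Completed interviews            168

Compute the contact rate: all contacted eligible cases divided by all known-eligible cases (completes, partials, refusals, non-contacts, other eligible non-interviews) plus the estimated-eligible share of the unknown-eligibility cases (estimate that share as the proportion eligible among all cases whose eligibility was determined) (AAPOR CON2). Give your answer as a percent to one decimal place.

Refusals = 61 + 40 = 101
Never reached = 80 + 42 = 122
Not eligible = 103 + 63 = 166
Numerator = 168 + 16 + 101 + 28 = 313
Eligible (known) = 168 + 16 + 101 + 122 + 28 = 435
e = 435 / (435 + 166) = 435 / 601 = 0.7238
e × U = 0.7238 × 178 = 128.84
Base = 435 + 128.84 = 563.84
CON2 = 313 / 563.84 = 0.5551

55.5%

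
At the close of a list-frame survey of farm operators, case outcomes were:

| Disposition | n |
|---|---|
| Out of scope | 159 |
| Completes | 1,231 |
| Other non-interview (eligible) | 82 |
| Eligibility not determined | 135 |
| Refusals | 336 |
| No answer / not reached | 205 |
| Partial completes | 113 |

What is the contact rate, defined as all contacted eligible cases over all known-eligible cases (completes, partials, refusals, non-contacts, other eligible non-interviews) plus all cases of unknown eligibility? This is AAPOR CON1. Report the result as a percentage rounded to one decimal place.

83.8%

Top → 1231 + 113 + 336 + 82 = 1762
Denom → 1231 + 113 + 336 + 205 + 82 + 135 = 2102
CON1 = 1762 / 2102 = 0.8382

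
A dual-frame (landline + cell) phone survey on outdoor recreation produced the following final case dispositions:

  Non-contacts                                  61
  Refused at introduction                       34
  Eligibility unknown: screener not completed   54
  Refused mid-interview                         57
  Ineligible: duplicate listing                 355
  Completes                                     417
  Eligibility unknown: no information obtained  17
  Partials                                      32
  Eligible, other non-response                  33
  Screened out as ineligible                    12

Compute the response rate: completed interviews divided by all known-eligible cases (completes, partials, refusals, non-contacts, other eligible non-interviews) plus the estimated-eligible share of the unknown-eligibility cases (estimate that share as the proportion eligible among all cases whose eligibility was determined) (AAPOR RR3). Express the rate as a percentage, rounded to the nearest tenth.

Refusal or break-off = 34 + 57 = 91
Undetermined eligibility = 54 + 17 = 71
Out of scope = 12 + 355 = 367
Numerator → 417
Known eligible → 417 + 32 + 91 + 61 + 33 = 634
e = 634 / (634 + 367) = 634 / 1001 = 0.6334
Estimated eligible among unknowns → 0.6334 × 71 = 44.97
Denom → 634 + 44.97 = 678.97
RR3 = 417 / 678.97 = 0.6142

61.4%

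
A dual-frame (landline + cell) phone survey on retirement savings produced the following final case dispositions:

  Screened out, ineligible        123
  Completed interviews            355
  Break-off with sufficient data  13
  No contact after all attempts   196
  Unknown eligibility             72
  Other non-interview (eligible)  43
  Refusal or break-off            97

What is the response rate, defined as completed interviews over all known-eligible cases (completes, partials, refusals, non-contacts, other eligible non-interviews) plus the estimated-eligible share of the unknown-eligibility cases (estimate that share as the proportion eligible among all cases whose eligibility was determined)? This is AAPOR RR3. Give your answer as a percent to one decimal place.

Numerator: 355
Known eligible: 355 + 13 + 97 + 196 + 43 = 704
e = 704 / (704 + 123) = 704 / 827 = 0.8513
e × U: 0.8513 × 72 = 61.29
Denom: 704 + 61.29 = 765.29
RR3 = 355 / 765.29 = 0.4639

46.4%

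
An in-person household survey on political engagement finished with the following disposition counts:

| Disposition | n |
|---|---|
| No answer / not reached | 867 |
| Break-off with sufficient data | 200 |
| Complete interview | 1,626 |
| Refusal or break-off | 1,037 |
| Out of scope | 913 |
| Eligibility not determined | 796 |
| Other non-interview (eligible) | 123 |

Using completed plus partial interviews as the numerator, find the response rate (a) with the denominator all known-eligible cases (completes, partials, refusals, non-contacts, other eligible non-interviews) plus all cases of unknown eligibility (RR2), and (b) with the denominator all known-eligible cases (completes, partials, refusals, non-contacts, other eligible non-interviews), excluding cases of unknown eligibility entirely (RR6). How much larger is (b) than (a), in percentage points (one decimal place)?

8.1

Top → 1626 + 200 = 1826
Denominator → 1626 + 200 + 1037 + 867 + 123 + 796 = 4649
RR2 = 1826 / 4649 = 0.3928
Denominator → 1626 + 200 + 1037 + 867 + 123 = 3853
RR6 = 1826 / 3853 = 0.4739
Difference = 47.39 − 39.28 = 8.11 percentage points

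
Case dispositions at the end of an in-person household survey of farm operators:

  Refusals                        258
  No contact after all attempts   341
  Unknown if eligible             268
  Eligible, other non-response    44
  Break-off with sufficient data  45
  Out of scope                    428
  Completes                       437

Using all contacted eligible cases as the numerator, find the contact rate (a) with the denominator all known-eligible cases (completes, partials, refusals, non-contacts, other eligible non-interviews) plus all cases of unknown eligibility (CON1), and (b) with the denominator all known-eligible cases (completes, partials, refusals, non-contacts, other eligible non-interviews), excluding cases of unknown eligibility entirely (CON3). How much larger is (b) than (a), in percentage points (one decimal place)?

13.4

Num = 437 + 45 + 258 + 44 = 784
Denominator = 437 + 45 + 258 + 341 + 44 + 268 = 1393
CON1 = 784 / 1393 = 0.5628
Denominator = 437 + 45 + 258 + 341 + 44 = 1125
CON3 = 784 / 1125 = 0.6969
Difference = 69.69 − 56.28 = 13.41 percentage points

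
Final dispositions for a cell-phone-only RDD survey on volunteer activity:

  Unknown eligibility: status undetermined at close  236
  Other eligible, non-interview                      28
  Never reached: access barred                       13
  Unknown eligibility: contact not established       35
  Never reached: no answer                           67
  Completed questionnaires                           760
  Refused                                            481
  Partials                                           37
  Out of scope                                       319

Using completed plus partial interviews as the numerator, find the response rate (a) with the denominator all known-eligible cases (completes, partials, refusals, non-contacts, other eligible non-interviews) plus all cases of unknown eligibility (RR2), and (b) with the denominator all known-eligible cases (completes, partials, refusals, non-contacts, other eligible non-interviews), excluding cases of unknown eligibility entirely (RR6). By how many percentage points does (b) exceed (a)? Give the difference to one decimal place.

9.4

No contact after all attempts = 67 + 13 = 80
Unknown eligibility = 35 + 236 = 271
Numerator = 760 + 37 = 797
Denom = 760 + 37 + 481 + 80 + 28 + 271 = 1657
RR2 = 797 / 1657 = 0.4810
Denom = 760 + 37 + 481 + 80 + 28 = 1386
RR6 = 797 / 1386 = 0.5750
Difference = 57.50 − 48.10 = 9.40 percentage points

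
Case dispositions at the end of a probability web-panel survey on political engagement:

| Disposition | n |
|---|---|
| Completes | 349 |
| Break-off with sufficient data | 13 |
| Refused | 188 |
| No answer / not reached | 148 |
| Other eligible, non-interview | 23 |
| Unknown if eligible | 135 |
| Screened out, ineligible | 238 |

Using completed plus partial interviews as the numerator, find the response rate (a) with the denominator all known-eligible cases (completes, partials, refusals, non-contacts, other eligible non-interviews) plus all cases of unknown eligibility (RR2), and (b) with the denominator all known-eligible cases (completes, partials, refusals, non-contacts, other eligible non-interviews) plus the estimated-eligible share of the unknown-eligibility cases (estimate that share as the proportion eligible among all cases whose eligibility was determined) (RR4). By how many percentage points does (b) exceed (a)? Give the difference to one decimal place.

1.7

Numerator: 349 + 13 = 362
Base: 349 + 13 + 188 + 148 + 23 + 135 = 856
RR2 = 362 / 856 = 0.4229
Eligible (known): 349 + 13 + 188 + 148 + 23 = 721
e = 721 / (721 + 238) = 721 / 959 = 0.7518
Estimated eligible among unknowns: 0.7518 × 135 = 101.49
Base: 721 + 101.49 = 822.49
RR4 = 362 / 822.49 = 0.4401
Difference = 44.01 − 42.29 = 1.72 percentage points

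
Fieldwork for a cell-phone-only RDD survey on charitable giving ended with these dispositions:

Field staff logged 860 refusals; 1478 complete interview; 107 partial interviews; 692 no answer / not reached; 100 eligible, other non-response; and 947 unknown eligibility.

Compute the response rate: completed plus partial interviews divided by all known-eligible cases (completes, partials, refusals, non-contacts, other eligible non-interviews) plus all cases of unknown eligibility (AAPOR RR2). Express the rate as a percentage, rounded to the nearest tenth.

37.9%

Num: 1478 + 107 = 1585
Denom: 1478 + 107 + 860 + 692 + 100 + 947 = 4184
RR2 = 1585 / 4184 = 0.3788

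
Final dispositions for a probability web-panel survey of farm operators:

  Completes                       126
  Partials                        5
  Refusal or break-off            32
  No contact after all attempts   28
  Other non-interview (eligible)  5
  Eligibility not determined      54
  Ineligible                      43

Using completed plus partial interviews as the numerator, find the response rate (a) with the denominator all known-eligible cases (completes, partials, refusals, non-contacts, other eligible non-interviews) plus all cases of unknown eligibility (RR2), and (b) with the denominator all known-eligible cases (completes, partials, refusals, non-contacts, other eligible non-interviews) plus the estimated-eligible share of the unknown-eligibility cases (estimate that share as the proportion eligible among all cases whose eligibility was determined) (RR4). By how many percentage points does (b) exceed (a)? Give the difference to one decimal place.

2.1

Top: 126 + 5 = 131
Denominator: 126 + 5 + 32 + 28 + 5 + 54 = 250
RR2 = 131 / 250 = 0.5240
Eligible (known): 126 + 5 + 32 + 28 + 5 = 196
e = 196 / (196 + 43) = 196 / 239 = 0.8201
e × U: 0.8201 × 54 = 44.29
Denominator: 196 + 44.29 = 240.29
RR4 = 131 / 240.29 = 0.5452
Difference = 54.52 − 52.40 = 2.12 percentage points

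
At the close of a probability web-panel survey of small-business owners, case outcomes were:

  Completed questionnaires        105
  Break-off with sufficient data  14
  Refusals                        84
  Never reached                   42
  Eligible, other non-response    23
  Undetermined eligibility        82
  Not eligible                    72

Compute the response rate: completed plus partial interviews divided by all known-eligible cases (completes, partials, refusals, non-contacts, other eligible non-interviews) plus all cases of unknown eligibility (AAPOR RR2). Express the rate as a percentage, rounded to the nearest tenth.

34.0%

Num = 105 + 14 = 119
Denominator = 105 + 14 + 84 + 42 + 23 + 82 = 350
RR2 = 119 / 350 = 0.3400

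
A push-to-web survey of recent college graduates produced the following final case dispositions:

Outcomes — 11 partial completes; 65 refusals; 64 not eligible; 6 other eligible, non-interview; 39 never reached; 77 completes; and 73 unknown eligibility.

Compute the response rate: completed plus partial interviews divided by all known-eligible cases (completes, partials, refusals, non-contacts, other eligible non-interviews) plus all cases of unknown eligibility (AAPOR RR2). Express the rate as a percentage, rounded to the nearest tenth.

Numerator → 77 + 11 = 88
Denom → 77 + 11 + 65 + 39 + 6 + 73 = 271
RR2 = 88 / 271 = 0.3247

32.5%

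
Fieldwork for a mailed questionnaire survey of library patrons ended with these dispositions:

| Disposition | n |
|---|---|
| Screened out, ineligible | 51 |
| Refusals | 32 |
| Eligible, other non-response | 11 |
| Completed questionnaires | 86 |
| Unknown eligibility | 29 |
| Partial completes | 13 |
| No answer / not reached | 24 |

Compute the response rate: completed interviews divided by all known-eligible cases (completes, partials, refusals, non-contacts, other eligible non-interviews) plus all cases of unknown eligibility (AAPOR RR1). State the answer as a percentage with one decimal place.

Numerator: 86
Denominator: 86 + 13 + 32 + 24 + 11 + 29 = 195
RR1 = 86 / 195 = 0.4410

44.1%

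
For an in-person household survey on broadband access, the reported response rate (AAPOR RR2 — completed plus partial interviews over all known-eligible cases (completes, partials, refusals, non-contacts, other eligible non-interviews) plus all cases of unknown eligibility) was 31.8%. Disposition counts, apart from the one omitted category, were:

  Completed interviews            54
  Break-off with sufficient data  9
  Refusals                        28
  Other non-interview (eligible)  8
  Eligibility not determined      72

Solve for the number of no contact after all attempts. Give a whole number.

Top → 54 + 9 = 63
RR2 = 63 / D = 0.318
D = 63 / 0.318 = 198.1
Other denominator terms total 171
no contact after all attempts = 198.1 − 171 ≈ 27

27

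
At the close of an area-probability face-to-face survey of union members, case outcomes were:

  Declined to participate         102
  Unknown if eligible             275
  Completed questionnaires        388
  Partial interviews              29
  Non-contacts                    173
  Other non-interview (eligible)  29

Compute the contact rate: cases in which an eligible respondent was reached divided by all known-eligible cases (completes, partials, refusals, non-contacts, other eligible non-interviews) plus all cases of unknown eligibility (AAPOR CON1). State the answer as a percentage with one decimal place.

55.0%

Numerator → 388 + 29 + 102 + 29 = 548
Denominator → 388 + 29 + 102 + 173 + 29 + 275 = 996
CON1 = 548 / 996 = 0.5502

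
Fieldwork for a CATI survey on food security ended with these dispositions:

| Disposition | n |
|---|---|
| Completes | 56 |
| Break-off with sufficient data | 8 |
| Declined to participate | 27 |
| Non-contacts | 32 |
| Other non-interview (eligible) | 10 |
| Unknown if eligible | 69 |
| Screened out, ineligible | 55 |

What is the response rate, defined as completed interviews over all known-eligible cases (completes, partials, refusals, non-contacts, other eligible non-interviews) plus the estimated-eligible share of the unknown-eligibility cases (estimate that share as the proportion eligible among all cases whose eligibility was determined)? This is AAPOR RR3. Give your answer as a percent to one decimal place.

Num → 56
Determined eligible → 56 + 8 + 27 + 32 + 10 = 133
e = 133 / (133 + 55) = 133 / 188 = 0.7074
e × U → 0.7074 × 69 = 48.81
Denominator → 133 + 48.81 = 181.81
RR3 = 56 / 181.81 = 0.3080

30.8%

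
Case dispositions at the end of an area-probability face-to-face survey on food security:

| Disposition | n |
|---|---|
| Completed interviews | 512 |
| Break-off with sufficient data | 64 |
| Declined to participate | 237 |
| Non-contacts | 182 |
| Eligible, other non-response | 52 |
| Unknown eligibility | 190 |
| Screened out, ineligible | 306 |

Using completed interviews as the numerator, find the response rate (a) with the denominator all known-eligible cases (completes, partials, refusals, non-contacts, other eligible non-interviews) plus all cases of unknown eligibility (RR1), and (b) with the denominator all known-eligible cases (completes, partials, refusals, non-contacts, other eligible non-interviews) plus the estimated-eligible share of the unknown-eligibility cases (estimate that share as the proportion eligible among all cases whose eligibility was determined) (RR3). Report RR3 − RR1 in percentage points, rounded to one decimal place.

Top → 512
Base → 512 + 64 + 237 + 182 + 52 + 190 = 1237
RR1 = 512 / 1237 = 0.4139
Known eligible → 512 + 64 + 237 + 182 + 52 = 1047
e = 1047 / (1047 + 306) = 1047 / 1353 = 0.7738
e × U → 0.7738 × 190 = 147.02
Base → 1047 + 147.02 = 1194.02
RR3 = 512 / 1194.02 = 0.4288
Difference = 42.88 − 41.39 = 1.49 percentage points

1.5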